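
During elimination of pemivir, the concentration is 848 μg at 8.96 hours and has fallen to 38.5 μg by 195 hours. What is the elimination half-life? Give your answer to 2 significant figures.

Over Δt = 195 − 8.96 = 186.04 hours, the level fell by a factor of 848/38.5 ≈ 22.026.
n = log₂(22.026) ≈ 4.4611 half-lives, so t½ = 186.04/4.4611 ≈ 41.702 hours.

42 hours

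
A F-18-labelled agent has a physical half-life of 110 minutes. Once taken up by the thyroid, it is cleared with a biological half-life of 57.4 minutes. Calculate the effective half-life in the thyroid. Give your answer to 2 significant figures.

1/t_eff = 1/t_phys + 1/t_biol = 1/110 + 1/57.4 = 0.026513 per minute.
t_eff = 110 × 57.4 / (110 + 57.4) ≈ 37.718 minutes.

38 minutes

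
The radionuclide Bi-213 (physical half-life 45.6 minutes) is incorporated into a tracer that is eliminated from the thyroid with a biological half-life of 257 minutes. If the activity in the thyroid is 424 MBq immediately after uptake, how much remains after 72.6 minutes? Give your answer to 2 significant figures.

120 MBq

1/t_eff = 1/t_phys + 1/t_biol = 1/45.6 + 1/257 = 0.025821 per minute.
t_eff = 45.6 × 257 / (45.6 + 257) ≈ 38.728 minutes.
Remaining = 424 × (1/2)^(72.6/38.728) = 424 × (1/2)^1.8746 ≈ 115.63 MBq.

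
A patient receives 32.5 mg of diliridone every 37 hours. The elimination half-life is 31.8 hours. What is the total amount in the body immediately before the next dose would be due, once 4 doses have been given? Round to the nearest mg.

25 mg

The 4 doses were given 148, 111, 74, 37 hours ago.
Total = 32.5·(1/2)^(148/31.8) + 32.5·(1/2)^(111/31.8) + 32.5·(1/2)^(74/31.8) + 32.5·(1/2)^(37/31.8)
      = 1.2908 + 2.8915 + 6.477 + 14.509 ≈ 25.168 mg.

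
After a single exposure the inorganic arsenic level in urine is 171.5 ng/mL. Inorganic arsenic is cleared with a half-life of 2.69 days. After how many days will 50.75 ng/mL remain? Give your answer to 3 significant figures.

Fraction remaining = 50.75/171.5 ≈ 0.29592.
n = log₂(171.5/50.75) = ln(3.3793)/ln 2 ≈ 1.7567 half-lives.
t = n × t½ = 1.7567 × 2.69 ≈ 4.7256 days.

4.73 days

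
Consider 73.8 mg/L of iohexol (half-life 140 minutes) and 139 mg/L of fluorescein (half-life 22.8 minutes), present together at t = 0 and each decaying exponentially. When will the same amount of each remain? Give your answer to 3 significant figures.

24.9 minutes

Set 73.8·(1/2)^(t/140) = 139·(1/2)^(t/22.8).
Taking log₂: log₂(73.8/139) = t·(1/140 − 1/22.8).
log₂(0.53094) = -0.91339; 1/140 − 1/22.8 = -0.036717.
t = -0.91339 / -0.036717 ≈ 24.877 minutes.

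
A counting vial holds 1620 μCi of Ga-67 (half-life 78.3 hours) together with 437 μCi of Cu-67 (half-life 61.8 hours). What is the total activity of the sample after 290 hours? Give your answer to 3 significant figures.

Ga-67: 1620 × (1/2)^(290/78.3) = 1620 × (1/2)^3.7037 ≈ 124.33 μCi.
Cu-67: 437 × (1/2)^(290/61.8) = 437 × (1/2)^4.6926 ≈ 16.9 μCi.
Total = 124.33 + 16.9 ≈ 141.23 μCi.

141 μCi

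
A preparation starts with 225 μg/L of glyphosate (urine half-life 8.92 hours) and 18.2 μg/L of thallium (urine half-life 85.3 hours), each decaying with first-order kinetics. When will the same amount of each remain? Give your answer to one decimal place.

Set 225·(1/2)^(t/8.92) = 18.2·(1/2)^(t/85.3).
Taking log₂: log₂(225/18.2) = t·(1/8.92 − 1/85.3).
log₂(12.363) = 3.6279; 1/8.92 − 1/85.3 = 0.10038.
t = 3.6279 / 0.10038 ≈ 36.14 hours.

36.1 hours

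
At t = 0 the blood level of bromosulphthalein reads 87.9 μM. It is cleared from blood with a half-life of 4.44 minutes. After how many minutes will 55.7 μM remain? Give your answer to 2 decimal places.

2.92 minutes

Fraction remaining = 55.7/87.9 ≈ 0.63367.
n = log₂(87.9/55.7) = ln(1.5781)/ln 2 ≈ 0.65819 half-lives.
t = n × t½ = 0.65819 × 4.44 ≈ 2.9223 minutes.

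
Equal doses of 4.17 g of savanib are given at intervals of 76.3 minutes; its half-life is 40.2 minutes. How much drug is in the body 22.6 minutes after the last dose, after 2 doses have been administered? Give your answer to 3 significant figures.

The 2 doses were given 98.9, 22.6 minutes ago.
Total = 4.17·(1/2)^(98.9/40.2) + 4.17·(1/2)^(22.6/40.2)
      = 0.75778 + 2.8242 ≈ 3.582 g.

3.58 g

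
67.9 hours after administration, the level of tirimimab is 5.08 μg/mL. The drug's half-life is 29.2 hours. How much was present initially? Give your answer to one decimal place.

Number of half-lives elapsed: n = 67.9/29.2 ≈ 2.3253.
A₀ = A × 2^n = 5.08 × 2^2.3253 = 5.08 × 5.0118 ≈ 25.46 μg/mL.

25.5 μg/mL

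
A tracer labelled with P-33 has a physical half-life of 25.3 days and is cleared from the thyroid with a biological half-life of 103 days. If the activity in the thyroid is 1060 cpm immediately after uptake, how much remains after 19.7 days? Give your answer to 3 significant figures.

1/t_eff = 1/t_phys + 1/t_biol = 1/25.3 + 1/103 = 0.049234 per day.
t_eff = 25.3 × 103 / (25.3 + 103) ≈ 20.311 days.
Remaining = 1060 × (1/2)^(19.7/20.311) = 1060 × (1/2)^0.96992 ≈ 541.17 cpm.

541 cpm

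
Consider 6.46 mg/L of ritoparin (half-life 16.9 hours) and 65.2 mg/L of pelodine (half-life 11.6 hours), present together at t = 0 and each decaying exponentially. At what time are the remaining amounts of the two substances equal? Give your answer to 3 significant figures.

Set 6.46·(1/2)^(t/16.9) = 65.2·(1/2)^(t/11.6).
Taking log₂: log₂(6.46/65.2) = t·(1/16.9 − 1/11.6).
log₂(0.09908) = -3.3353; 1/16.9 − 1/11.6 = -0.027035.
t = -3.3353 / -0.027035 ≈ 123.37 hours.

123 hours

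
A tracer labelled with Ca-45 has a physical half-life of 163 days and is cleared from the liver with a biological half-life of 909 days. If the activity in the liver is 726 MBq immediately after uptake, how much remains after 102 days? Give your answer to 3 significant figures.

435 MBq

1/t_eff = 1/t_phys + 1/t_biol = 1/163 + 1/909 = 0.0072351 per day.
t_eff = 163 × 909 / (163 + 909) ≈ 138.22 days.
Remaining = 726 × (1/2)^(102/138.22) = 726 × (1/2)^0.73798 ≈ 435.29 MBq.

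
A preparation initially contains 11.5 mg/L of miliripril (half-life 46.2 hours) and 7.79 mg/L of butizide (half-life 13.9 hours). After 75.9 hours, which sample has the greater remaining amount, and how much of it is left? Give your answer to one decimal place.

miliripril: 11.5 × (1/2)^1.6429 ≈ 3.6825 mg/L.
butizide: 7.79 × (1/2)^5.4604 ≈ 0.17692 mg/L.
Miliripril has more remaining, at ≈ 3.6825 mg/L.

miliripril, 3.7 mg/L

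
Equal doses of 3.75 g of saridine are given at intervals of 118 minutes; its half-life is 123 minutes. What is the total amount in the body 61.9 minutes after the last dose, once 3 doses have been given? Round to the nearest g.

The 3 doses were given 297.9, 179.9, 61.9 minutes ago.
Total = 3.75·(1/2)^(297.9/123) + 3.75·(1/2)^(179.9/123) + 3.75·(1/2)^(61.9/123)
      = 0.69976 + 1.3606 + 2.6457 ≈ 4.7061 g.

5 g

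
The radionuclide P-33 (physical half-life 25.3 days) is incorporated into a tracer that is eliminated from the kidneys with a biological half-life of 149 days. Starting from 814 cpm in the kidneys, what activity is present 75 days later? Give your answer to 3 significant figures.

73.6 cpm

1/t_eff = 1/t_phys + 1/t_biol = 1/25.3 + 1/149 = 0.046237 per day.
t_eff = 25.3 × 149 / (25.3 + 149) ≈ 21.628 days.
Remaining = 814 × (1/2)^(75/21.628) = 814 × (1/2)^3.4678 ≈ 73.573 cpm.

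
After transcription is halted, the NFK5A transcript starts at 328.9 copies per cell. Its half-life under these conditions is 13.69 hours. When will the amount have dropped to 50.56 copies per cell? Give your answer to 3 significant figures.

Fraction remaining = 50.56/328.9 ≈ 0.15372.
n = log₂(328.9/50.56) = ln(6.5051)/ln 2 ≈ 2.7016 half-lives.
t = n × t½ = 2.7016 × 13.69 ≈ 36.985 hours.

37.0 hours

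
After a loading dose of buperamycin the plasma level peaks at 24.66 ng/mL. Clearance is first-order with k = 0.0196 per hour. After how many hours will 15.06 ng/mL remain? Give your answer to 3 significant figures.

25.2 hours

t½ = ln 2 / k = 0.69315 / 0.0196 ≈ 35.365 hours.
Fraction remaining = 15.06/24.66 ≈ 0.61071.
n = log₂(24.66/15.06) = ln(1.6375)/ln 2 ≈ 0.71145 half-lives.
t = n × t½ = 0.71145 × 35.365 ≈ 25.16 hours.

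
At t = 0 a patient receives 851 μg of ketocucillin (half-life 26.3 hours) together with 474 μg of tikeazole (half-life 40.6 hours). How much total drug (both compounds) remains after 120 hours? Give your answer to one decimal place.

ketocucillin: 851 × (1/2)^(120/26.3) = 851 × (1/2)^4.5627 ≈ 36.009 μg.
tikeazole: 474 × (1/2)^(120/40.6) = 474 × (1/2)^2.9557 ≈ 61.099 μg.
Total = 36.009 + 61.099 ≈ 97.108 μg.

97.1 μg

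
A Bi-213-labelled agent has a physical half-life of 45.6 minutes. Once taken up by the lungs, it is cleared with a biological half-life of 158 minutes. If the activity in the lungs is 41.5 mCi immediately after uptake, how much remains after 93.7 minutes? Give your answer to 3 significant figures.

1/t_eff = 1/t_phys + 1/t_biol = 1/45.6 + 1/158 = 0.028259 per minute.
t_eff = 45.6 × 158 / (45.6 + 158) ≈ 35.387 minutes.
Remaining = 41.5 × (1/2)^(93.7/35.387) = 41.5 × (1/2)^2.6479 ≈ 6.6216 mCi.

6.62 mCi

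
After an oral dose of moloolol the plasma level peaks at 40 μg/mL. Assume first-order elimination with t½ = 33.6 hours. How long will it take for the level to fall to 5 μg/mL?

100.8 hours

5/40 = 1/8, so 3 half-lives have elapsed.
t = 3 × 33.6 = 100.8 hours.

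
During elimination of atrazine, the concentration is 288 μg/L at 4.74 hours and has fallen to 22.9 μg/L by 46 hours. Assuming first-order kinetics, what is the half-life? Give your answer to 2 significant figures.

11 hours

Over Δt = 46 − 4.74 = 41.26 hours, the level fell by a factor of 288/22.9 ≈ 12.576.
n = log₂(12.576) ≈ 3.6526 half-lives, so t½ = 41.26/3.6526 ≈ 11.296 hours.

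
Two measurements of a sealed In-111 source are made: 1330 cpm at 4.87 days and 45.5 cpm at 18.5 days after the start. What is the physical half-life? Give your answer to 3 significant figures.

2.80 days

Over Δt = 18.5 − 4.87 = 13.63 days, the level fell by a factor of 1330/45.5 ≈ 29.231.
n = log₂(29.231) ≈ 4.8694 half-lives, so t½ = 13.63/4.8694 ≈ 2.7991 days.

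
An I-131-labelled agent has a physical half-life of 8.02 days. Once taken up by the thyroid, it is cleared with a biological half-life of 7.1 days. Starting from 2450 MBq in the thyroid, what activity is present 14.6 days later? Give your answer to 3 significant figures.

1/t_eff = 1/t_phys + 1/t_biol = 1/8.02 + 1/7.1 = 0.26553 per day.
t_eff = 8.02 × 7.1 / (8.02 + 7.1) ≈ 3.766 days.
Remaining = 2450 × (1/2)^(14.6/3.766) = 2450 × (1/2)^3.8768 ≈ 166.78 MBq.

167 MBq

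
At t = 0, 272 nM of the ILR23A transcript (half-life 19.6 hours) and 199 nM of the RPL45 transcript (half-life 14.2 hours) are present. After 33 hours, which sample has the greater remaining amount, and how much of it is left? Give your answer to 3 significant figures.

ILR23A transcript, 84.7 nM

ILR23A transcript: 272 × (1/2)^1.6837 ≈ 84.671 nM.
RPL45 transcript: 199 × (1/2)^2.3239 ≈ 39.744 nM.
ILR23A transcript has more remaining, at ≈ 84.671 nM.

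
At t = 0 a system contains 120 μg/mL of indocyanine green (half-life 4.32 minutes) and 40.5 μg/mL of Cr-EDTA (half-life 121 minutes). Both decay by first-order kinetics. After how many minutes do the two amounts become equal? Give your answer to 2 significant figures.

Set 120·(1/2)^(t/4.32) = 40.5·(1/2)^(t/121).
Taking log₂: log₂(120/40.5) = t·(1/4.32 − 1/121).
log₂(2.963) = 1.567; 1/4.32 − 1/121 = 0.22322.
t = 1.567 / 0.22322 ≈ 7.0203 minutes.

7.0 minutes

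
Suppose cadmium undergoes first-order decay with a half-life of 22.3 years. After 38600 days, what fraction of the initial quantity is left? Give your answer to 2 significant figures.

38600 days = 105.753 years.
n = 105.753/22.3 ≈ 4.7423 half-lives.
Fraction remaining = (1/2)^4.7423 ≈ 0.037361.

0.037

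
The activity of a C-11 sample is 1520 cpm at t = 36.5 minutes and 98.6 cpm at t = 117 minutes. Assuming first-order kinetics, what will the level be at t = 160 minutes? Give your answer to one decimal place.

Over Δt = 117 − 36.5 = 80.5 minutes, the level fell by a factor of 1520/98.6 ≈ 15.416.
n = log₂(15.416) ≈ 3.9463 half-lives, so t½ = 80.5/3.9463 ≈ 20.399 minutes.
From t = 117 to t = 160: 98.6 × (1/2)^((160−117)/20.399) ≈ 22.872 cpm.

22.9 cpm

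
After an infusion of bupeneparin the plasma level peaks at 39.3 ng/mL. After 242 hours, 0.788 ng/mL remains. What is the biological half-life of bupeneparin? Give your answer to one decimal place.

42.9 hours

A/A₀ = 0.788/39.3 ≈ 0.020051.
n = log₂(49.873) ≈ 5.6402 half-lives elapsed in 242 hours.
t½ = 242/5.6402 ≈ 42.906 hours.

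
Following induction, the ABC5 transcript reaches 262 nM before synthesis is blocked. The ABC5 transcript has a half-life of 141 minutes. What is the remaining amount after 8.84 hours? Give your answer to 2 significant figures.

Convert the elapsed time: 8.84 hours = 530.4 minutes.
Number of half-lives: n = 530.4/141 ≈ 3.7617.
Remaining = 262 × (1/2)^3.7617 = 262 × 0.073725 ≈ 19.316 nM.

19 nM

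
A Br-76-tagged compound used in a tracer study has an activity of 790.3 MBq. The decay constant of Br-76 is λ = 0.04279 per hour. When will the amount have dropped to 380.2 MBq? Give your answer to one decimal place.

t½ = ln 2 / λ = 0.69315 / 0.04279 ≈ 16.199 hours.
Fraction remaining = 380.2/790.3 ≈ 0.48108.
n = log₂(790.3/380.2) = ln(2.0786)/ln 2 ≈ 1.0556 half-lives.
t = n × t½ = 1.0556 × 16.199 ≈ 17.1 hours.

17.1 hours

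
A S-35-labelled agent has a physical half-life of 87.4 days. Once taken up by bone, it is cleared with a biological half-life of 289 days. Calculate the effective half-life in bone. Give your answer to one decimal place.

67.1 days

1/t_eff = 1/t_phys + 1/t_biol = 1/87.4 + 1/289 = 0.014902 per day.
t_eff = 87.4 × 289 / (87.4 + 289) ≈ 67.106 days.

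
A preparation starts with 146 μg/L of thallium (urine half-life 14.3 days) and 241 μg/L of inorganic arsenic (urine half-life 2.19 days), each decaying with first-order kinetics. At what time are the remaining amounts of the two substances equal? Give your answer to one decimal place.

1.9 days

Set 146·(1/2)^(t/14.3) = 241·(1/2)^(t/2.19).
Taking log₂: log₂(146/241) = t·(1/14.3 − 1/2.19).
log₂(0.60581) = -0.72306; 1/14.3 − 1/2.19 = -0.38669.
t = -0.72306 / -0.38669 ≈ 1.8699 days.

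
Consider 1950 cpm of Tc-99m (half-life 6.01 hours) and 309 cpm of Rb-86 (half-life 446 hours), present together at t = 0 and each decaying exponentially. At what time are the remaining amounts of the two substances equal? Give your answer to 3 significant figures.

Set 1950·(1/2)^(t/6.01) = 309·(1/2)^(t/446).
Taking log₂: log₂(1950/309) = t·(1/6.01 − 1/446).
log₂(6.3107) = 2.6578; 1/6.01 − 1/446 = 0.16415.
t = 2.6578 / 0.16415 ≈ 16.192 hours.

16.2 hours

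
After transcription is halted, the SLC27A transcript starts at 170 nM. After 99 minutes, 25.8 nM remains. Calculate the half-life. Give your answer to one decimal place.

A/A₀ = 25.8/170 ≈ 0.15176.
n = log₂(6.5891) ≈ 2.7201 half-lives elapsed in 99 minutes.
t½ = 99/2.7201 ≈ 36.396 minutes.

36.4 minutes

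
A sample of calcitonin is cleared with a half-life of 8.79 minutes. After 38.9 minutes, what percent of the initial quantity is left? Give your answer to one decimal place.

4.7%

n = 38.9/8.79 ≈ 4.4255 half-lives.
Fraction remaining = (1/2)^4.4255 ≈ 0.046537, i.e. 4.6537%.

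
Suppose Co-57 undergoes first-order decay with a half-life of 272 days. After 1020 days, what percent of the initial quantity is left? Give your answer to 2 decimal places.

7.43%

n = 1020/272 ≈ 3.75 half-lives.
Fraction remaining = (1/2)^3.75 ≈ 0.074325, i.e. 7.4325%.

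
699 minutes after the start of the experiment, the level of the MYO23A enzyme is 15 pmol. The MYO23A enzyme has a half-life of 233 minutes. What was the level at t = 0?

Number of half-lives elapsed: n = 699/233 ≈ 3.
A₀ = A × 2^n = 15 × 2^3 = 15 × 8 ≈ 120 pmol.

120 pmol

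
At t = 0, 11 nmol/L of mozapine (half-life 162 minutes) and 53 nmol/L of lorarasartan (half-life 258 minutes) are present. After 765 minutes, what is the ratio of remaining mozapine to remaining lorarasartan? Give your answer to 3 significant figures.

0.0614

mozapine: 11 × (1/2)^(765/162) = 11 × (1/2)^4.7222 ≈ 0.41674 nmol/L.
lorarasartan: 53 × (1/2)^(765/258) = 53 × (1/2)^2.9651 ≈ 6.7871 nmol/L.
Ratio ≈ 0.41674 / 6.7871 ≈ 0.061401.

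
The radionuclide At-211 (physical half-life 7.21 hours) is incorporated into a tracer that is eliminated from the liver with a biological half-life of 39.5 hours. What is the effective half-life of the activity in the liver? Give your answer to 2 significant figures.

1/t_eff = 1/t_phys + 1/t_biol = 1/7.21 + 1/39.5 = 0.16401 per hour.
t_eff = 7.21 × 39.5 / (7.21 + 39.5) ≈ 6.0971 hours.

6.1 hours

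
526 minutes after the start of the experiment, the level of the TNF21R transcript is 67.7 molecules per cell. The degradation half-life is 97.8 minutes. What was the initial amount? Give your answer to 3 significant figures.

Number of half-lives elapsed: n = 526/97.8 ≈ 5.3783.
A₀ = A × 2^n = 67.7 × 2^5.3783 = 67.7 × 41.595 ≈ 2816 molecules per cell.

2820 molecules per cell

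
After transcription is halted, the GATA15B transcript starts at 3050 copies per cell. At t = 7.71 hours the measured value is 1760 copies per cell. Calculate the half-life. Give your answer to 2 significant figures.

A/A₀ = 1760/3050 ≈ 0.57705.
n = log₂(1.733) ≈ 0.79323 half-lives elapsed in 7.71 hours.
t½ = 7.71/0.79323 ≈ 9.7197 hours.

9.7 hours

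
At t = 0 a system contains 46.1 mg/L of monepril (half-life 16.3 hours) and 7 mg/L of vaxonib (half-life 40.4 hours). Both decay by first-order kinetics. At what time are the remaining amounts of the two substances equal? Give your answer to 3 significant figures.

Set 46.1·(1/2)^(t/16.3) = 7·(1/2)^(t/40.4).
Taking log₂: log₂(46.1/7) = t·(1/16.3 − 1/40.4).
log₂(6.5857) = 2.7193; 1/16.3 − 1/40.4 = 0.036597.
t = 2.7193 / 0.036597 ≈ 74.305 hours.

74.3 hours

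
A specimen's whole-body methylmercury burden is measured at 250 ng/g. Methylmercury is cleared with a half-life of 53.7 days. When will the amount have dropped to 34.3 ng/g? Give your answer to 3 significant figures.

Fraction remaining = 34.3/250 ≈ 0.1372.
n = log₂(250/34.3) = ln(7.2886)/ln 2 ≈ 2.8656 half-lives.
t = n × t½ = 2.8656 × 53.7 ≈ 153.89 days.

154 days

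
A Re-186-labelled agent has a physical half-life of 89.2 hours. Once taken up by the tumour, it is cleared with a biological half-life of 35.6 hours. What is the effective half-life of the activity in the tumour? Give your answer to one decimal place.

1/t_eff = 1/t_phys + 1/t_biol = 1/89.2 + 1/35.6 = 0.039301 per hour.
t_eff = 89.2 × 35.6 / (89.2 + 35.6) ≈ 25.445 hours.

25.4 hours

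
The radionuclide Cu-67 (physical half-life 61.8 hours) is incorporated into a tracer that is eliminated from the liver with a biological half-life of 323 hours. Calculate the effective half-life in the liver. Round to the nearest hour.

52 hours

1/t_eff = 1/t_phys + 1/t_biol = 1/61.8 + 1/323 = 0.019277 per hour.
t_eff = 61.8 × 323 / (61.8 + 323) ≈ 51.875 hours.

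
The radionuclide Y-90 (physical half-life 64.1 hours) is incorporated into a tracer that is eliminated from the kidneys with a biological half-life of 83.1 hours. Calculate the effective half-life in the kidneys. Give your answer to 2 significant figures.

1/t_eff = 1/t_phys + 1/t_biol = 1/64.1 + 1/83.1 = 0.027634 per hour.
t_eff = 64.1 × 83.1 / (64.1 + 83.1) ≈ 36.187 hours.

36 hours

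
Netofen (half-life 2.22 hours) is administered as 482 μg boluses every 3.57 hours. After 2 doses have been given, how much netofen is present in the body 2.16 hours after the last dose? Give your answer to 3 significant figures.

326 μg

The 2 doses were given 5.73, 2.16 hours ago.
Total = 482·(1/2)^(5.73/2.22) + 482·(1/2)^(2.16/2.22)
      = 80.55 + 245.56 ≈ 326.11 μg.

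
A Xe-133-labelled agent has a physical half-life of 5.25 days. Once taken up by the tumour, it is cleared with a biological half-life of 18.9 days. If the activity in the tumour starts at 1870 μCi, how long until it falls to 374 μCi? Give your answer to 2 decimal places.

1/t_eff = 1/t_phys + 1/t_biol = 1/5.25 + 1/18.9 = 0.24339 per day.
t_eff = 5.25 × 18.9 / (5.25 + 18.9) ≈ 4.1087 days.
n = log₂(1870/374) ≈ 2.3219; t = 2.3219 × 4.1087 ≈ 9.5401 days.

9.54 days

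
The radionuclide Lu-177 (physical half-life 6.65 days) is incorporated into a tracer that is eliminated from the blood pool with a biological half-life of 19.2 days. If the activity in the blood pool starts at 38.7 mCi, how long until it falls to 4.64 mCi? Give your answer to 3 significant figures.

15.1 days

1/t_eff = 1/t_phys + 1/t_biol = 1/6.65 + 1/19.2 = 0.20246 per day.
t_eff = 6.65 × 19.2 / (6.65 + 19.2) ≈ 4.9393 days.
n = log₂(38.7/4.64) ≈ 3.0601; t = 3.0601 × 4.9393 ≈ 15.115 days.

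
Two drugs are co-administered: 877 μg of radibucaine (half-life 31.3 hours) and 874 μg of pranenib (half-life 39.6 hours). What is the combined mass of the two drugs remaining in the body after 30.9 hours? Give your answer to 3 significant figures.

951 μg

radibucaine: 877 × (1/2)^(30.9/31.3) = 877 × (1/2)^0.98722 ≈ 442.4 μg.
pranenib: 874 × (1/2)^(30.9/39.6) = 874 × (1/2)^0.7803 ≈ 508.88 μg.
Total = 442.4 + 508.88 ≈ 951.28 μg.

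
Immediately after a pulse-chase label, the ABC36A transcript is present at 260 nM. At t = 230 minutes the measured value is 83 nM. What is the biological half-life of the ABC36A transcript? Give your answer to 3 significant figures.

A/A₀ = 83/260 ≈ 0.31923.
n = log₂(3.1325) ≈ 1.6473 half-lives elapsed in 230 minutes.
t½ = 230/1.6473 ≈ 139.62 minutes.

140 minutes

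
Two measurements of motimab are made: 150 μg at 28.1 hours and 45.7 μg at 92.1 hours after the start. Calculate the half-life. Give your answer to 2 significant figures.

37 hours

Over Δt = 92.1 − 28.1 = 64 hours, the level fell by a factor of 150/45.7 ≈ 3.2823.
n = log₂(3.2823) ≈ 1.7147 half-lives, so t½ = 64/1.7147 ≈ 37.324 hours.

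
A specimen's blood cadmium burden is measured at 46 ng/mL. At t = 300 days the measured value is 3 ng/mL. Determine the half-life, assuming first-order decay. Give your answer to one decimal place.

A/A₀ = 3/46 ≈ 0.065217.
n = log₂(15.333) ≈ 3.9386 half-lives elapsed in 300 days.
t½ = 300/3.9386 ≈ 76.169 days.

76.2 days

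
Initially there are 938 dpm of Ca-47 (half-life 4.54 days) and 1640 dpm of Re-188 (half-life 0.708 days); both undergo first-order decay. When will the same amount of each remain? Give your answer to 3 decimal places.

0.676 days

Set 938·(1/2)^(t/4.54) = 1640·(1/2)^(t/0.708).
Taking log₂: log₂(938/1640) = t·(1/4.54 − 1/0.708).
log₂(0.57195) = -0.80604; 1/4.54 − 1/0.708 = -1.1922.
t = -0.80604 / -1.1922 ≈ 0.67611 days.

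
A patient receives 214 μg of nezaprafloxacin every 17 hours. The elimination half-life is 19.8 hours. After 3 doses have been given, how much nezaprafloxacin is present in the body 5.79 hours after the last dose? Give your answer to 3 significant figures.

324 μg

The 3 doses were given 39.79, 22.79, 5.79 hours ago.
Total = 214·(1/2)^(39.79/19.8) + 214·(1/2)^(22.79/19.8) + 214·(1/2)^(5.79/19.8)
      = 53.145 + 96.366 + 174.74 ≈ 324.25 μg.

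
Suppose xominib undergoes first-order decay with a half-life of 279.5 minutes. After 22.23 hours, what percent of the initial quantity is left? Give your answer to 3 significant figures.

22.23 hours = 1333.8 minutes.
n = 1333.8/279.5 ≈ 4.7721 half-lives.
Fraction remaining = (1/2)^4.7721 ≈ 0.036598, i.e. 3.6598%.

3.66%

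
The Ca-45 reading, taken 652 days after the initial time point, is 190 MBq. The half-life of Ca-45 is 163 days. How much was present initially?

Number of half-lives elapsed: n = 652/163 ≈ 4.
A₀ = A × 2^n = 190 × 2^4 = 190 × 16 ≈ 3040 MBq.

3040 MBq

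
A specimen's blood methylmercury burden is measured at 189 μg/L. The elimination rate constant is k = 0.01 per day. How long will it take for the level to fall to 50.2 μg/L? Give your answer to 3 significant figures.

t½ = ln 2 / k = 0.69315 / 0.01 ≈ 69.315 days.
Fraction remaining = 50.2/189 ≈ 0.26561.
n = log₂(189/50.2) = ln(3.7649)/ln 2 ≈ 1.9126 half-lives.
t = n × t½ = 1.9126 × 69.315 ≈ 132.57 days.

133 days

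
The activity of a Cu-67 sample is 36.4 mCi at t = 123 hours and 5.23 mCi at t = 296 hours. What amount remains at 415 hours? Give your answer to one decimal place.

Over Δt = 296 − 123 = 173 hours, the level fell by a factor of 36.4/5.23 ≈ 6.9598.
n = log₂(6.9598) ≈ 2.7991 half-lives, so t½ = 173/2.7991 ≈ 61.807 hours.
From t = 296 to t = 415: 5.23 × (1/2)^((415−296)/61.807) ≈ 1.3769 mCi.

1.4 mCi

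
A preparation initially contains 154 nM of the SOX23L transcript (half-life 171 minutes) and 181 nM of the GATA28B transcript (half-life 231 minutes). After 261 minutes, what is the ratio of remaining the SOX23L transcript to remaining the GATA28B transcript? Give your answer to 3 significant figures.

0.646

SOX23L transcript: 154 × (1/2)^(261/171) = 154 × (1/2)^1.5263 ≈ 53.463 nM.
GATA28B transcript: 181 × (1/2)^(261/231) = 181 × (1/2)^1.1299 ≈ 82.709 nM.
Ratio ≈ 53.463 / 82.709 ≈ 0.6464.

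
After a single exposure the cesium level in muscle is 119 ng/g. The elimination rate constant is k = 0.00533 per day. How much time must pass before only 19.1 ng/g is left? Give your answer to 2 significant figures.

t½ = ln 2 / k = 0.69315 / 0.00533 ≈ 130.05 days.
Fraction remaining = 19.1/119 ≈ 0.1605.
n = log₂(119/19.1) = ln(6.2304)/ln 2 ≈ 2.6393 half-lives.
t = n × t½ = 2.6393 × 130.05 ≈ 343.23 days.

340 days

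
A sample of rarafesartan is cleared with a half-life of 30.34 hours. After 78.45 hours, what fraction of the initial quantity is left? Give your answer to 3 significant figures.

n = 78.45/30.34 ≈ 2.5857 half-lives.
Fraction remaining = (1/2)^2.5857 ≈ 0.16658.

0.167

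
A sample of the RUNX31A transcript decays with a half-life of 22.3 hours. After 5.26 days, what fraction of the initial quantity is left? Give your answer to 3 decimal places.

0.020

5.26 days = 126.24 hours.
n = 126.24/22.3 ≈ 5.661 half-lives.
Fraction remaining = (1/2)^5.661 ≈ 0.019764.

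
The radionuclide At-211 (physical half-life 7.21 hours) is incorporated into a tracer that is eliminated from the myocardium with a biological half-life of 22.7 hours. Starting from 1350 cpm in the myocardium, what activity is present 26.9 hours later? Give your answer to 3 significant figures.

44.7 cpm

1/t_eff = 1/t_phys + 1/t_biol = 1/7.21 + 1/22.7 = 0.18275 per hour.
t_eff = 7.21 × 22.7 / (7.21 + 22.7) ≈ 5.472 hours.
Remaining = 1350 × (1/2)^(26.9/5.472) = 1350 × (1/2)^4.916 ≈ 44.718 cpm.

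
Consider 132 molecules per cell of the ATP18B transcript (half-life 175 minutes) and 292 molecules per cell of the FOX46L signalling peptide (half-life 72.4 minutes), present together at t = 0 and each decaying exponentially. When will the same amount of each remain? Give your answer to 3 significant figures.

Set 132·(1/2)^(t/175) = 292·(1/2)^(t/72.4).
Taking log₂: log₂(132/292) = t·(1/175 − 1/72.4).
log₂(0.45205) = -1.1454; 1/175 − 1/72.4 = -0.0080979.
t = -1.1454 / -0.0080979 ≈ 141.45 minutes.

141 minutes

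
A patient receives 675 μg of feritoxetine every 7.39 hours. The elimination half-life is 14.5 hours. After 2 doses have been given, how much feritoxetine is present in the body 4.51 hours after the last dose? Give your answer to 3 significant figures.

The 2 doses were given 11.9, 4.51 hours ago.
Total = 675·(1/2)^(11.9/14.5) + 675·(1/2)^(4.51/14.5)
      = 382.17 + 544.09 ≈ 926.26 μg.

926 μg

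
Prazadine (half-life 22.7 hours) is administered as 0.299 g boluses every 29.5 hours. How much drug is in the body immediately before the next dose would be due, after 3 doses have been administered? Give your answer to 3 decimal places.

0.191 g

The 3 doses were given 88.5, 59, 29.5 hours ago.
Total = 0.299·(1/2)^(88.5/22.7) + 0.299·(1/2)^(59/22.7) + 0.299·(1/2)^(29.5/22.7)
      = 0.020047 + 0.049347 + 0.12147 ≈ 0.19086 g.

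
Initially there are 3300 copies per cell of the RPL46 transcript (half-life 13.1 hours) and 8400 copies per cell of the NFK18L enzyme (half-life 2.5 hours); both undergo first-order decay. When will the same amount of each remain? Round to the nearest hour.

Set 3300·(1/2)^(t/13.1) = 8400·(1/2)^(t/2.5).
Taking log₂: log₂(3300/8400) = t·(1/13.1 − 1/2.5).
log₂(0.39286) = -1.3479; 1/13.1 − 1/2.5 = -0.32366.
t = -1.3479 / -0.32366 ≈ 4.1646 hours.

4 hours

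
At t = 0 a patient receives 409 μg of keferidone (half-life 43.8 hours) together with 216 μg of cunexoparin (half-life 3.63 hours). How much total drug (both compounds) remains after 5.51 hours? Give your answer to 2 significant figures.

keferidone: 409 × (1/2)^(5.51/43.8) = 409 × (1/2)^0.1258 ≈ 374.85 μg.
cunexoparin: 216 × (1/2)^(5.51/3.63) = 216 × (1/2)^1.5179 ≈ 75.426 μg.
Total = 374.85 + 75.426 ≈ 450.27 μg.

450 μg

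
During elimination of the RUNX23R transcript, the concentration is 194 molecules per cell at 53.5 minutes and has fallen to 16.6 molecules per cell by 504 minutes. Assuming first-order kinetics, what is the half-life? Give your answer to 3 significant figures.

Over Δt = 504 − 53.5 = 450.5 minutes, the level fell by a factor of 194/16.6 ≈ 11.687.
n = log₂(11.687) ≈ 3.5468 half-lives, so t½ = 450.5/3.5468 ≈ 127.02 minutes.

127 minutes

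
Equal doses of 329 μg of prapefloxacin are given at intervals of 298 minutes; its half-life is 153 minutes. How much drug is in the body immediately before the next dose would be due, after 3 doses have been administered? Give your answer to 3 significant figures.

113 μg

The 3 doses were given 894, 596, 298 minutes ago.
Total = 329·(1/2)^(894/153) + 329·(1/2)^(596/153) + 329·(1/2)^(298/153)
      = 5.7311 + 22.108 + 85.286 ≈ 113.13 μg.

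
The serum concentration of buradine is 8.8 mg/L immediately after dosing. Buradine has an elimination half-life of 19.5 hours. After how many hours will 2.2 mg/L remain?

2.2/8.8 = 1/4, so 2 half-lives have elapsed.
t = 2 × 19.5 = 39 hours.

39 hours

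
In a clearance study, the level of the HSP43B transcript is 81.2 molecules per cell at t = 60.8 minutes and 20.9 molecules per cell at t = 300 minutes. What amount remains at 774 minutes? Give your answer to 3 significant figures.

1.42 molecules per cell

Over Δt = 300 − 60.8 = 239.2 minutes, the level fell by a factor of 81.2/20.9 ≈ 3.8852.
n = log₂(3.8852) ≈ 1.958 half-lives, so t½ = 239.2/1.958 ≈ 122.17 minutes.
From t = 300 to t = 774: 20.9 × (1/2)^((774−300)/122.17) ≈ 1.4196 molecules per cell.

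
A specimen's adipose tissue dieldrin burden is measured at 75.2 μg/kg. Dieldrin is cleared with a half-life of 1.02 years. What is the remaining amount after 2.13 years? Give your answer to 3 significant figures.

17.7 μg/kg

Number of half-lives: n = 2.13/1.02 ≈ 2.0882.
Remaining = 75.2 × (1/2)^2.0882 = 75.2 × 0.23517 ≈ 17.685 μg/kg.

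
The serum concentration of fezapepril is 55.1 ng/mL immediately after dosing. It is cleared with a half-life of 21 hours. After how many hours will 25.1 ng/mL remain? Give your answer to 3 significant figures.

23.8 hours

Fraction remaining = 25.1/55.1 ≈ 0.45554.
n = log₂(55.1/25.1) = ln(2.1952)/ln 2 ≈ 1.1344 half-lives.
t = n × t½ = 1.1344 × 21 ≈ 23.822 hours.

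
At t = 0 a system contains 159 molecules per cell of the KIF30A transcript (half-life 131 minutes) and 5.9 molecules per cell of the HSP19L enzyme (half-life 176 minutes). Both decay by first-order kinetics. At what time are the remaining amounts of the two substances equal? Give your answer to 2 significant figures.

Set 159·(1/2)^(t/131) = 5.9·(1/2)^(t/176).
Taking log₂: log₂(159/5.9) = t·(1/131 − 1/176).
log₂(26.949) = 4.7522; 1/131 − 1/176 = 0.0019518.
t = 4.7522 / 0.0019518 ≈ 2434.8 minutes.

2400 minutes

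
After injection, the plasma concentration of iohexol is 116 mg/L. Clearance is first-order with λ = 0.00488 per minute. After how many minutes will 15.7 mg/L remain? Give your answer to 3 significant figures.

t½ = ln 2 / λ = 0.69315 / 0.00488 ≈ 142.04 minutes.
Fraction remaining = 15.7/116 ≈ 0.13534.
n = log₂(116/15.7) = ln(7.3885)/ln 2 ≈ 2.8853 half-lives.
t = n × t½ = 2.8853 × 142.04 ≈ 409.82 minutes.

410 minutes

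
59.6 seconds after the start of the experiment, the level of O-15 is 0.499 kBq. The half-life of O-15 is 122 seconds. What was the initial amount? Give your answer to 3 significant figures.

0.700 kBq

Number of half-lives elapsed: n = 59.6/122 ≈ 0.48852.
A₀ = A × 2^n = 0.499 × 2^0.48852 = 0.499 × 1.403 ≈ 0.7001 kBq.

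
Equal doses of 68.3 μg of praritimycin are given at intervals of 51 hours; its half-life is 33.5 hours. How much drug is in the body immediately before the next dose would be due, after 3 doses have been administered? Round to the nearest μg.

35 μg

The 3 doses were given 153, 102, 51 hours ago.
Total = 68.3·(1/2)^(153/33.5) + 68.3·(1/2)^(102/33.5) + 68.3·(1/2)^(51/33.5)
      = 2.8812 + 8.2766 + 23.776 ≈ 34.934 μg.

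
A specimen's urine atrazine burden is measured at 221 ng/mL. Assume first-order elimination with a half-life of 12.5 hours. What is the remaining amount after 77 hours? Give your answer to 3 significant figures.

3.09 ng/mL

Number of half-lives: n = 77/12.5 ≈ 6.16.
Remaining = 221 × (1/2)^6.16 = 221 × 0.013985 ≈ 3.0906 ng/mL.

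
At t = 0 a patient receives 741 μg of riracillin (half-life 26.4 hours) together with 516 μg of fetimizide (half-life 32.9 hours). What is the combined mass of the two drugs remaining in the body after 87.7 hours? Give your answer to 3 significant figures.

155 μg

riracillin: 741 × (1/2)^(87.7/26.4) = 741 × (1/2)^3.322 ≈ 74.098 μg.
fetimizide: 516 × (1/2)^(87.7/32.9) = 516 × (1/2)^2.6657 ≈ 81.322 μg.
Total = 74.098 + 81.322 ≈ 155.42 μg.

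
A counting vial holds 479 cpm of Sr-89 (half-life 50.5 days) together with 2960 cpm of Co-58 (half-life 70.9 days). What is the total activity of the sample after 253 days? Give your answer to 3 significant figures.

Sr-89: 479 × (1/2)^(253/50.5) = 479 × (1/2)^5.0099 ≈ 14.866 cpm.
Co-58: 2960 × (1/2)^(253/70.9) = 2960 × (1/2)^3.5684 ≈ 249.51 cpm.
Total = 14.866 + 249.51 ≈ 264.38 cpm.

264 cpm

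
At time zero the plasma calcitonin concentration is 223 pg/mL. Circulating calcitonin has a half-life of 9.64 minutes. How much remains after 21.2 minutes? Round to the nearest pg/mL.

Number of half-lives: n = 21.2/9.64 ≈ 2.1992.
Remaining = 223 × (1/2)^2.1992 = 223 × 0.21776 ≈ 48.561 pg/mL.

49 pg/mL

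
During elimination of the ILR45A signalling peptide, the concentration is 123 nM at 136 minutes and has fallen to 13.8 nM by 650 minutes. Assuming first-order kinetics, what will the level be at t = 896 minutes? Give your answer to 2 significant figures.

Over Δt = 650 − 136 = 514 minutes, the level fell by a factor of 123/13.8 ≈ 8.913.
n = log₂(8.913) ≈ 3.1559 half-lives, so t½ = 514/3.1559 ≈ 162.87 minutes.
From t = 650 to t = 896: 13.8 × (1/2)^((896−650)/162.87) ≈ 4.8439 nM.

4.8 nM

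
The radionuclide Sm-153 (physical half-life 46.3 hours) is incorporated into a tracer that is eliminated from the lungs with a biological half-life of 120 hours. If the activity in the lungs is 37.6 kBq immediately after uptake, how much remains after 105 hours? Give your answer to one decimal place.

1/t_eff = 1/t_phys + 1/t_biol = 1/46.3 + 1/120 = 0.029932 per hour.
t_eff = 46.3 × 120 / (46.3 + 120) ≈ 33.41 hours.
Remaining = 37.6 × (1/2)^(105/33.41) = 37.6 × (1/2)^3.1428 ≈ 4.257 kBq.

4.3 kBq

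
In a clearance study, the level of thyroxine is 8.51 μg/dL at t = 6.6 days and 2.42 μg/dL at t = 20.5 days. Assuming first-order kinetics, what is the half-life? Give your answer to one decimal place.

7.7 days

Over Δt = 20.5 − 6.6 = 13.9 days, the level fell by a factor of 8.51/2.42 ≈ 3.5165.
n = log₂(3.5165) ≈ 1.8142 half-lives, so t½ = 13.9/1.8142 ≈ 7.662 days.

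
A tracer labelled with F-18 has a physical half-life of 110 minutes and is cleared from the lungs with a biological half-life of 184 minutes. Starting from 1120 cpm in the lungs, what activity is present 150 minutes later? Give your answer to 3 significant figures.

247 cpm

1/t_eff = 1/t_phys + 1/t_biol = 1/110 + 1/184 = 0.014526 per minute.
t_eff = 110 × 184 / (110 + 184) ≈ 68.844 minutes.
Remaining = 1120 × (1/2)^(150/68.844) = 1120 × (1/2)^2.1789 ≈ 247.35 cpm.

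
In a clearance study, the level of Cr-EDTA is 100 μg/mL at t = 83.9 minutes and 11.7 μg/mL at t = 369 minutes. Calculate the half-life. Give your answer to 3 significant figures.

92.1 minutes

Over Δt = 369 − 83.9 = 285.1 minutes, the level fell by a factor of 100/11.7 ≈ 8.547.
n = log₂(8.547) ≈ 3.0954 half-lives, so t½ = 285.1/3.0954 ≈ 92.104 minutes.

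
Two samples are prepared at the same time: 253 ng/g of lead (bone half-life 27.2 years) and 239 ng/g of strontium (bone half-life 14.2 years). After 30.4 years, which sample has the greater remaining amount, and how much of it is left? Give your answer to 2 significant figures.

lead, 120 ng/g

lead: 253 × (1/2)^1.1176 ≈ 116.59 ng/g.
strontium: 239 × (1/2)^2.1408 ≈ 54.193 ng/g.
Lead has more remaining, at ≈ 116.59 ng/g.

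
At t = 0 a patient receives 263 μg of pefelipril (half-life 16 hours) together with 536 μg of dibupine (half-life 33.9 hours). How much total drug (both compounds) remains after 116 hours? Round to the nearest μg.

52 μg

pefelipril: 263 × (1/2)^(116/16) = 263 × (1/2)^7.25 ≈ 1.7278 μg.
dibupine: 536 × (1/2)^(116/33.9) = 536 × (1/2)^3.4218 ≈ 50.014 μg.
Total = 1.7278 + 50.014 ≈ 51.742 μg.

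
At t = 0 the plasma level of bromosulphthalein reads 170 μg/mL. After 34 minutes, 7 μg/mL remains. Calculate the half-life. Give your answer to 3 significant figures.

7.39 minutes

A/A₀ = 7/170 ≈ 0.041176.
n = log₂(24.286) ≈ 4.602 half-lives elapsed in 34 minutes.
t½ = 34/4.602 ≈ 7.388 minutes.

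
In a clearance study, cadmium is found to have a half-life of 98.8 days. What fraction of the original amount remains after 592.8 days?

0.015625

n = 592.8/98.8 ≈ 6 half-lives.
Fraction remaining = (1/2)^6 ≈ 0.015625.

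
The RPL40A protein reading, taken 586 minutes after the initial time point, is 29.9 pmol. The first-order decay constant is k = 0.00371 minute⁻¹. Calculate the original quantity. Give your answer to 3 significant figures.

263 pmol

t½ = ln 2 / k = 0.69315 / 0.00371 ≈ 186.83 minutes.
Number of half-lives elapsed: n = 586/186.83 ≈ 3.1365.
A₀ = A × 2^n = 29.9 × 2^3.1365 = 29.9 × 8.7939 ≈ 262.94 pmol.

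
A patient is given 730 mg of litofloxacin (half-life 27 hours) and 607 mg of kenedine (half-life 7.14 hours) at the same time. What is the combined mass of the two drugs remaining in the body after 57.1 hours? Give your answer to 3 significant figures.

171 mg

litofloxacin: 730 × (1/2)^(57.1/27) = 730 × (1/2)^2.1148 ≈ 168.54 mg.
kenedine: 607 × (1/2)^(57.1/7.14) = 607 × (1/2)^7.9972 ≈ 2.3757 mg.
Total = 168.54 + 2.3757 ≈ 170.91 mg.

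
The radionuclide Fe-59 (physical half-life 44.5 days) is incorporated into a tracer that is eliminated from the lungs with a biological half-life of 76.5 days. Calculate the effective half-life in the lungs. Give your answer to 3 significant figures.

28.1 days

1/t_eff = 1/t_phys + 1/t_biol = 1/44.5 + 1/76.5 = 0.035544 per day.
t_eff = 44.5 × 76.5 / (44.5 + 76.5) ≈ 28.134 days.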